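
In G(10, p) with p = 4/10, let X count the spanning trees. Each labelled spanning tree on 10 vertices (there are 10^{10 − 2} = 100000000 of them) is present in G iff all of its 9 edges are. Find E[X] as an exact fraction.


K_10 has 10^{10 − 2} = 100000000 labelled spanning trees.
For each such spanning tree H, let X_H = 1 if all 9 edges of H are present in G. Then P[X_H = 1] = p^{9} = (2/5)^{9} = 512/1953125.
Summing the indicators: E[X] = Σ_H E[X_H] = 100000000 · p^{9} = 100000000 · 512/1953125 = 131072/5.
Numerically: E[X] ≈ 26214.

E[X] = 100000000 · (2/5)^{9} = 131072/5 ≈ 26214.


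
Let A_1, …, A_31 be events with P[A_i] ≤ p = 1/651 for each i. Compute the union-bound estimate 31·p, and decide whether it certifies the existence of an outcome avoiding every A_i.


Union bound: P[∪_{i=1}^{31} A_i] ≤ Σ_i P[A_i] ≤ 31·p = 31·(1/651) = 1/21.
Numerically: 1/21 ≈ 0.048.
Is 1/21 < 1? YES.
Since P[∪ A_i] ≤ 1/21 < 1, the complement has P[∩ A_i^c] ≥ 1 − 1/21 = 20/21 > 0, so some outcome avoids every A_i.

31·p = 1/21 ≈ 0.048; existence CERTIFIED by the union bound.


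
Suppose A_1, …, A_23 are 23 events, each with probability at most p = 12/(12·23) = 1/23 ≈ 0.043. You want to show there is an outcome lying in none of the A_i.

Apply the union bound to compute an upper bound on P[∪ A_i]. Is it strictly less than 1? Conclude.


Union bound: P[∪_{i=1}^{23} A_i] ≤ Σ_i P[A_i] ≤ 23·p = 23·(1/23) = 1.
Numerically: 1 ≈ 1.000.
Is 1 < 1? NO.
Since the bound 1 is ≥ 1, the union bound is uninformative here; it does NOT by itself certify existence.

23·p = 1 ≈ 1.000; existence NOT certified by the union bound.


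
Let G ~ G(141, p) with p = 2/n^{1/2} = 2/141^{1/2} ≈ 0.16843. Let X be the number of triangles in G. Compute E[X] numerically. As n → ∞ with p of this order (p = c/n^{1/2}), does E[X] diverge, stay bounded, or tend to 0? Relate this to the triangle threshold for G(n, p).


Number of potential triangles: C(141, 3) = 457310.
Each occurs with probability p³ ≈ (0.16843)³ ≈ 4.77816693e-03.
By linearity: E[X] = C(141, 3)·p³ ≈ 457310 · 4.77816693e-03 ≈ 2185.103518.
Since α = 1/2 < 1, p = c/n^{1/2} ≫ 1/n is above the triangle threshold p ~ 1/n. Asymptotically E[X] ~ (c³/6)·n^{3(1−α)} = (2³/6)·n^{1.5} → ∞; triangles are abundant w.h.p.

E[X] ≈ 2185.103518; in regime p = Θ(1/n^{1/2}) E[X] diverges (above the triangle threshold p ~ 1/n).


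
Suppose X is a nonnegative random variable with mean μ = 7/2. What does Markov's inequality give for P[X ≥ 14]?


μ = E[X] = 7/2, a = 14.
Markov: P[X ≥ 14] ≤ μ/a = (7/2)/14 = 1/4.
Numerically: ≈ 0.25000.
(Since a = 14 > μ = 3.50000, the bound 1/4 is < 1 and informative.)

P[X ≥ 14] ≤ 1/4 ≈ 0.25000.


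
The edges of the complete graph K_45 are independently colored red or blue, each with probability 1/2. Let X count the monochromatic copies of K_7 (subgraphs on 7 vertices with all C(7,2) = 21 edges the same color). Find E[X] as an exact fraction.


Let X = Σ_S X_S over the C(45, 7) = 45379620 subsets S of size 7, where X_S = 1 if the K_7 on S is monochromatic.
For a fixed S, the K_7 on S has C(7, 2) = 21 edges. P[all 21 edges red] = (1/2)^21, and likewise for blue, so P[monochromatic] = 2·(1/2)^21 = 2^{1 − 21} = 1/1048576.
By linearity: E[X] = C(45, 7) · 2^{1 − 21} = 45379620 · 1/1048576 = 11344905/262144.
Numerically: E[X] ≈ 43.27738.

E[X] = C(45,7)·2^(1−C(7,2)) = 11344905/262144 ≈ 43.27738.


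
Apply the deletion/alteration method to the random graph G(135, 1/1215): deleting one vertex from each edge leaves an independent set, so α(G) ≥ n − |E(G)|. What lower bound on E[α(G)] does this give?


E[|E(G)|] = C(135, 2)·p = 9045 · (1/1215) = 67/9.
E[α(G)] ≥ n − E[|E(G)|] = 135 − 67/9 = 1148/9.
Numerically: ≈ 127.55556.
(This is only a lower bound; the true E[α(G)] may be larger.)

E[α(G)] ≥ 1148/9 ≈ 127.55556.


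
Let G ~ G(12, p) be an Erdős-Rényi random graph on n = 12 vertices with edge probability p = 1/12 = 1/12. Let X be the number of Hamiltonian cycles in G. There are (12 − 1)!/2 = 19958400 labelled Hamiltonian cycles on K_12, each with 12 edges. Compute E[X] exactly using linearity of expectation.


K_12 has (12 − 1)!/2 = 19958400 labelled Hamiltonian cycles.
For each such Hamiltonian cycle H, let X_H = 1 if all 12 edges of H are present in G. Then P[X_H = 1] = p^{12} = (1/12)^{12} = 1/8916100448256.
Summing the indicators: E[X] = Σ_H E[X_H] = 19958400 · p^{12} = 19958400 · 1/8916100448256 = 1925/859963392.
Numerically: E[X] ≈ 2.23847e-06.

E[X] = 19958400 · (1/12)^{12} = 1925/859963392 ≈ 2.23847e-06.


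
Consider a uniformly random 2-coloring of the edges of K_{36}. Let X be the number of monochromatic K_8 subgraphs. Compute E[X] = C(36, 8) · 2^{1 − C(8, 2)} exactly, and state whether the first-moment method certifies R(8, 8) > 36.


E[X] = C(36, 8) · 2^{1 − 28} = 30260340 · 2^{−27} = 30260340/134217728.
As a reduced fraction: E[X] = 7565085/33554432 ≈ 0.2255.
Is E[X] < 1? YES.
Since E[X] < 1, there exists a 2-coloring of K_{36} with no monochromatic K_8; hence R(8, 8) > 36.

E[X] = 7565085/33554432 ≈ 0.2255; E[X] < 1, so R(8, 8) > 36.


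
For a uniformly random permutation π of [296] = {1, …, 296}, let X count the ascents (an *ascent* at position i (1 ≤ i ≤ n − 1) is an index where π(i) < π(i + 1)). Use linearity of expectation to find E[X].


Write X = Σ X_I over i = 1, …, 295, with X_I the indicator of one ascent.
There are 295 indicators.
For each fixed i, the pair (π(i), π(i+1)) is a uniformly random ordered pair of distinct values from {1, …, 296}; by symmetry P[π(i) < π(i+1)] = 1/2.
By linearity: E[X] = 295 · (1/2) = (296 − 1) · (1/2) = 295/2 ≈ 147.500000.

E[X] = 295/2 = 147.500000.


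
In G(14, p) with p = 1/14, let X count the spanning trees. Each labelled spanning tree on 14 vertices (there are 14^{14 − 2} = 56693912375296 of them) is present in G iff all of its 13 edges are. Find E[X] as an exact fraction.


K_14 has 14^{14 − 2} = 56693912375296 labelled spanning trees.
For each such spanning tree H, let X_H = 1 if all 13 edges of H are present in G. Then P[X_H = 1] = p^{13} = (1/14)^{13} = 1/793714773254144.
By linearity: E[X] = Σ_H E[X_H] = 56693912375296 · p^{13} = 56693912375296 · 1/793714773254144 = 1/14.
Numerically: E[X] ≈ 0.0714.

E[X] = 56693912375296 · (1/14)^{13} = 1/14 ≈ 0.0714.


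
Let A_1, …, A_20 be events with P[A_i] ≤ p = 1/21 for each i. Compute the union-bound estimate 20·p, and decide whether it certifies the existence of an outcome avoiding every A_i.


Union bound: P[∪_{i=1}^{20} A_i] ≤ Σ_i P[A_i] ≤ 20·p = 20·(1/21) = 20/21.
Numerically: 20/21 ≈ 0.952.
Is 20/21 < 1? YES.
Since P[∪ A_i] ≤ 20/21 < 1, the complement has P[∩ A_i^c] ≥ 1 − 20/21 = 1/21 > 0, so some outcome avoids every A_i.

20·p = 20/21 ≈ 0.952; existence CERTIFIED by the union bound.


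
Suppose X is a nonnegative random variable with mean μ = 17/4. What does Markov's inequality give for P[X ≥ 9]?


μ = E[X] = 17/4, a = 9.
Markov: P[X ≥ 9] ≤ μ/a = (17/4)/9 = 17/36.
Numerically: ≈ 0.472.
(Since a = 9 > μ = 4.250, the bound 17/36 is < 1 and informative.)

P[X ≥ 9] ≤ 17/36 ≈ 0.472.


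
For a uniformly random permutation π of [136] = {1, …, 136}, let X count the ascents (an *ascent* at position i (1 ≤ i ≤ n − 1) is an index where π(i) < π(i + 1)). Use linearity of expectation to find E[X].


Write X = Σ X_I over i = 1, …, 135, with X_I the indicator of one ascent.
There are 135 indicators.
For each fixed i, the pair (π(i), π(i+1)) is a uniformly random ordered pair of distinct values from {1, …, 136}; by symmetry P[π(i) < π(i+1)] = 1/2.
By linearity: E[X] = 135 · (1/2) = (136 − 1) · (1/2) = 135/2 ≈ 67.50000.

E[X] = 135/2 = 67.50000.


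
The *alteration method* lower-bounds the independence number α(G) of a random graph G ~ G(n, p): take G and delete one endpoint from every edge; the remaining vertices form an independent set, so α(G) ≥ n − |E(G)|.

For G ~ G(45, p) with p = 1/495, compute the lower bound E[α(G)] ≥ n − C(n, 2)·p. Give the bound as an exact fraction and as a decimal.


E[|E(G)|] = C(45, 2)·p = 990 · (1/495) = 2.
E[α(G)] ≥ n − E[|E(G)|] = 45 − 2 = 43.
Numerically: ≈ 43.0000.
(This is only a lower bound; the true E[α(G)] may be larger.)

E[α(G)] ≥ 43 ≈ 43.0000.


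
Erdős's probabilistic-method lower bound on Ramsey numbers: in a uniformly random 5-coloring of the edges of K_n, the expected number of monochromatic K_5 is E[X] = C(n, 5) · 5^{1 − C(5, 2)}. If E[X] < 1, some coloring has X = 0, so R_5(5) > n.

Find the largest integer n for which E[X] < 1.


We need C(n, 5) · 5^{1 − 10} < 1, i.e. C(n, 5) < 5^{10 − 1} = 1953125.
Check values of n near the boundary:
  n = 46: C(46, 5) = 1370754; 1370754 < 1953125? YES
  n = 47: C(47, 5) = 1533939; 1533939 < 1953125? YES
  n = 48: C(48, 5) = 1712304; 1712304 < 1953125? YES
  n = 49: C(49, 5) = 1906884; 1906884 < 1953125? YES
  n = 50: C(50, 5) = 2118760; 2118760 < 1953125? NO
  n = 51: C(51, 5) = 2349060; 2349060 < 1953125? NO
  n = 52: C(52, 5) = 2598960; 2598960 < 1953125? NO
The largest n with C(n, 5) < 1953125 is n = 49 (where E[X] = 1906884/1953125 ≈ 0.976). Hence R_5(5) > 49, i.e. R_5(5) ≥ 50.

Largest n = 49; hence R_5(5) > 49.


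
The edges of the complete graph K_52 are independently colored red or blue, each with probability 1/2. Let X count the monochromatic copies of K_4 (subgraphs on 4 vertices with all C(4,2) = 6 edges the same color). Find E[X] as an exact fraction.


Let X = Σ_S X_S over the C(52, 4) = 270725 subsets S of size 4, where X_S = 1 if the K_4 on S is monochromatic.
For a fixed S, the K_4 on S has C(4, 2) = 6 edges. P[all 6 edges red] = (1/2)^6, and likewise for blue, so P[monochromatic] = 2·(1/2)^6 = 2^{1 − 6} = 1/32.
By linearity of expectation: E[X] = C(52, 4) · 2^{1 − 6} = 270725 · 1/32 = 270725/32.
Numerically: E[X] ≈ 8460.156.

E[X] = C(52,4)·2^(1−C(4,2)) = 270725/32 ≈ 8460.156.


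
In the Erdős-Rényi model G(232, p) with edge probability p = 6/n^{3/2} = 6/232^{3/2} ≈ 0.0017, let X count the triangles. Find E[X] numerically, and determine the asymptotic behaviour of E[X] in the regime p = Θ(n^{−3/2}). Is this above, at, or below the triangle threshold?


Number of potential triangles: C(232, 3) = 2054360.
Each occurs with probability p³ ≈ (0.0017)³ ≈ 4.89506e-09.
By linearity: E[X] = C(232, 3)·p³ ≈ 2054360 · 4.89506e-09 ≈ 0.010.
Since α = 3/2 > 1, p = c/n^{3/2} = o(1/n) is below the triangle threshold p ~ 1/n. Asymptotically E[X] ~ (c³/6)·n^{3(1−α)} = (6³/6)·n^{-1.5} → 0, so by Markov's inequality G has no triangles w.h.p.

E[X] ≈ 0.010; in regime p = Θ(1/n^{3/2}) E[X] tends to 0 (below the triangle threshold p ~ 1/n).


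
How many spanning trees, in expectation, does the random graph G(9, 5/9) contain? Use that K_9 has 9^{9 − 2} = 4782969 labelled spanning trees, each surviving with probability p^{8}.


K_9 has 9^{9 − 2} = 4782969 labelled spanning trees.
For each such spanning tree H, let X_H = 1 if all 8 edges of H are present in G. Then P[X_H = 1] = p^{8} = (5/9)^{8} = 390625/43046721.
By linearity of expectation: E[X] = Σ_H E[X_H] = 4782969 · p^{8} = 4782969 · 390625/43046721 = 390625/9.
Numerically: E[X] ≈ 43402.8.

E[X] = 4782969 · (5/9)^{8} = 390625/9 ≈ 43402.8.


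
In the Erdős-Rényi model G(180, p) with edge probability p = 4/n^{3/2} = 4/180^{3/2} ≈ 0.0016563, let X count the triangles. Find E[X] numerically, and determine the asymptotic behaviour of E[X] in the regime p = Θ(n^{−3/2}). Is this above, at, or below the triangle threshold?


Number of potential triangles: C(180, 3) = 955860.
Each occurs with probability p³ ≈ (0.0016563)³ ≈ 4.5441609e-09.
By linearity: E[X] = C(180, 3)·p³ ≈ 955860 · 4.5441609e-09 ≈ 0.00434.
Since α = 3/2 > 1, p = c/n^{3/2} = o(1/n) is below the triangle threshold p ~ 1/n. Asymptotically E[X] ~ (c³/6)·n^{3(1−α)} = (4³/6)·n^{-1.5} → 0, so by Markov's inequality G has no triangles w.h.p.

E[X] ≈ 0.00434; in regime p = Θ(1/n^{3/2}) E[X] tends to 0 (below the triangle threshold p ~ 1/n).


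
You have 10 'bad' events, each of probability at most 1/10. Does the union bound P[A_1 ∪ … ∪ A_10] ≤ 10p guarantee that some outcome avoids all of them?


Union bound: P[∪_{i=1}^{10} A_i] ≤ Σ_i P[A_i] ≤ 10·p = 10·(1/10) = 1.
Numerically: 1 ≈ 1.0000000.
Is 1 < 1? NO.
Since the bound 1 is ≥ 1, the union bound is uninformative here; it does NOT by itself certify existence.

10·p = 1 ≈ 1.0000000; existence NOT certified by the union bound.


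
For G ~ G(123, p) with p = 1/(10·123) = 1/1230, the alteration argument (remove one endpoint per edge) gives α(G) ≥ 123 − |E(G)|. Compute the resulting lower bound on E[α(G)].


E[|E(G)|] = C(123, 2)·p = 7503 · (1/1230) = 61/10.
E[α(G)] ≥ n − E[|E(G)|] = 123 − 61/10 = 1169/10.
Numerically: ≈ 116.90000.
(This is only a lower bound; the true E[α(G)] may be larger.)

E[α(G)] ≥ 1169/10 ≈ 116.90000.


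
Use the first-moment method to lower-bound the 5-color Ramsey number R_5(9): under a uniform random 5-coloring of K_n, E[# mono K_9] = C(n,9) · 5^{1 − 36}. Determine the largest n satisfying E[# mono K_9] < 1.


We need C(n, 9) · 5^{1 − 36} < 1, i.e. C(n, 9) < 5^{36 − 1} = 2910383045673370361328125.
Check values of n near the boundary:
  n = 2170: C(2170, 9) = 2891746779868845075610510; 2891746779868845075610510 < 2910383045673370361328125? YES
  n = 2171: C(2171, 9) = 2903784578674959601827205; 2903784578674959601827205 < 2910383045673370361328125? YES
  n = 2172: C(2172, 9) = 2915866900084148060642020; 2915866900084148060642020 < 2910383045673370361328125? NO
The largest n with C(n, 9) < 2910383045673370361328125 is n = 2171 (where E[X] = 580756915734991920365441/582076609134674072265625 ≈ 0.998). Hence R_5(9) > 2171, i.e. R_5(9) ≥ 2172.

Largest n = 2171; hence R_5(9) > 2171.


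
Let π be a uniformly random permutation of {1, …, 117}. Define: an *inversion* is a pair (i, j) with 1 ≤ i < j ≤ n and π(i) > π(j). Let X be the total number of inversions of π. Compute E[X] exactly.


Write X = Σ X_I over the C(117, 2) = 6786 pairs i < j, with X_I the indicator of one inversion.
There are 6786 indicators.
For each fixed pair i < j, the values π(i) and π(j) are two distinct elements of {1, …, 117} in uniformly random order; by symmetry P[π(i) > π(j)] = 1/2.
By linearity: E[X] = 6786 · (1/2) = C(117, 2) · (1/2) = 6786/2 = 3393 ≈ 3393.00000.

E[X] = 3393 = 3393.00000.


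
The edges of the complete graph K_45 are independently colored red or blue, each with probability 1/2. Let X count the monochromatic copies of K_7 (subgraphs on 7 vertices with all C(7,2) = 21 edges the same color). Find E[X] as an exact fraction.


Let X = Σ_S X_S over the C(45, 7) = 45379620 subsets S of size 7, where X_S = 1 if the K_7 on S is monochromatic.
For a fixed S, the K_7 on S has C(7, 2) = 21 edges. P[all 21 edges red] = (1/2)^21, and likewise for blue, so P[monochromatic] = 2·(1/2)^21 = 2^{1 − 21} = 1/1048576.
By linearity: E[X] = C(45, 7) · 2^{1 − 21} = 45379620 · 1/1048576 = 11344905/262144.
Numerically: E[X] ≈ 43.277378.

E[X] = C(45,7)·2^(1−C(7,2)) = 11344905/262144 ≈ 43.277378.


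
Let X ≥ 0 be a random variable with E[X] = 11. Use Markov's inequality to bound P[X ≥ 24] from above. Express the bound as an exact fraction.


μ = E[X] = 11, a = 24.
Markov: P[X ≥ 24] ≤ μ/a = (11)/24 = 11/24.
Numerically: ≈ 0.458.
(Since a = 24 > μ = 11.000, the bound 11/24 is < 1 and informative.)

P[X ≥ 24] ≤ 11/24 ≈ 0.458.


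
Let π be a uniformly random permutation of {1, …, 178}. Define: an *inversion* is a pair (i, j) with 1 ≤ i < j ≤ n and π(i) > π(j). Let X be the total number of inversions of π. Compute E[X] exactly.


Write X = Σ X_I over the C(178, 2) = 15753 pairs i < j, with X_I the indicator of one inversion.
There are 15753 indicators.
For each fixed pair i < j, the values π(i) and π(j) are two distinct elements of {1, …, 178} in uniformly random order; by symmetry P[π(i) > π(j)] = 1/2.
By linearity: E[X] = 15753 · (1/2) = C(178, 2) · (1/2) = 15753/2 = 15753/2 ≈ 7876.50000.

E[X] = 15753/2 = 7876.50000.


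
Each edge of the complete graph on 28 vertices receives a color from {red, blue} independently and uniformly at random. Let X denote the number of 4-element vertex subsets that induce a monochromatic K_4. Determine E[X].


Let X = Σ_S X_S over the C(28, 4) = 20475 subsets S of size 4, where X_S = 1 if the K_4 on S is monochromatic.
For a fixed S, the K_4 on S has C(4, 2) = 6 edges. P[all 6 edges red] = (1/2)^6, and likewise for blue, so P[monochromatic] = 2·(1/2)^6 = 2^{1 − 6} = 1/32.
Summing: E[X] = C(28, 4) · 2^{1 − 6} = 20475 · 1/32 = 20475/32.
Numerically: E[X] ≈ 639.84375.

E[X] = C(28,4)·2^(1−C(4,2)) = 20475/32 ≈ 639.84375.


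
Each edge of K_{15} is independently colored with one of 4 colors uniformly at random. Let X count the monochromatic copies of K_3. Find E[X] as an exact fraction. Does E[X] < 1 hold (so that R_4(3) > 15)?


E[X] = C(15, 3) · 4^{1 − 3} = 455 · 4^{−2} = 455/16.
As a reduced fraction: E[X] = 455/16 ≈ 28.438.
Is E[X] < 1? NO.
Since E[X] ≥ 1, the first-moment bound is inconclusive at n = 15; it does NOT by itself certify R_4(3) > 15.

E[X] = 455/16 ≈ 28.438; E[X] ≥ 1; first-moment method inconclusive here.


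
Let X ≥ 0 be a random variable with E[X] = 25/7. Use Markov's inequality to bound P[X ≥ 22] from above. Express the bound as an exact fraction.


μ = E[X] = 25/7, a = 22.
Markov: P[X ≥ 22] ≤ μ/a = (25/7)/22 = 25/154.
Numerically: ≈ 0.1623.
(Since a = 22 > μ = 3.5714, the bound 25/154 is < 1 and informative.)

P[X ≥ 22] ≤ 25/154 ≈ 0.1623.


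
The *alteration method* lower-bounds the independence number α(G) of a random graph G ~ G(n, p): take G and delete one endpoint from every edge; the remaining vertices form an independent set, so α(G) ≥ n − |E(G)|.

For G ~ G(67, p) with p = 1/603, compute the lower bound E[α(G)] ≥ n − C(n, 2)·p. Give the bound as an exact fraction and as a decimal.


E[|E(G)|] = C(67, 2)·p = 2211 · (1/603) = 11/3.
E[α(G)] ≥ n − E[|E(G)|] = 67 − 11/3 = 190/3.
Numerically: ≈ 63.333333.
(This is only a lower bound; the true E[α(G)] may be larger.)

E[α(G)] ≥ 190/3 ≈ 63.333333.


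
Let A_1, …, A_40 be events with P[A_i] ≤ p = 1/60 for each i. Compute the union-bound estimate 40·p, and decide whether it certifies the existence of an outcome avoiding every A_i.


Union bound: P[∪_{i=1}^{40} A_i] ≤ Σ_i P[A_i] ≤ 40·p = 40·(1/60) = 2/3.
Numerically: 2/3 ≈ 0.6666667.
Is 2/3 < 1? YES.
Since P[∪ A_i] ≤ 2/3 < 1, the complement has P[∩ A_i^c] ≥ 1 − 2/3 = 1/3 > 0, so some outcome avoids every A_i.

40·p = 2/3 ≈ 0.6666667; existence CERTIFIED by the union bound.


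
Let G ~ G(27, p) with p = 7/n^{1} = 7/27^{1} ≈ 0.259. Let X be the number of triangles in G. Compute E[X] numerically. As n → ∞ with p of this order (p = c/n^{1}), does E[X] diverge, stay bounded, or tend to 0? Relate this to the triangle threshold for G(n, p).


Number of potential triangles: C(27, 3) = 2925.
Each occurs with probability p³ ≈ (0.259)³ ≈ 1.74262e-02.
By linearity: E[X] = C(27, 3)·p³ ≈ 2925 · 1.74262e-02 ≈ 50.972.
Here α = 1, so p = 7/n is exactly at the triangle threshold p ~ 1/n. Asymptotically E[X] → c³/6 = 7³/6 = 343/6 ≈ 57.167, a bounded constant. In this regime the triangle count is asymptotically Poisson(c³/6).

E[X] ≈ 50.972; in regime p = Θ(1/n^{1}) E[X] stays bounded (at the triangle threshold p ~ 1/n).


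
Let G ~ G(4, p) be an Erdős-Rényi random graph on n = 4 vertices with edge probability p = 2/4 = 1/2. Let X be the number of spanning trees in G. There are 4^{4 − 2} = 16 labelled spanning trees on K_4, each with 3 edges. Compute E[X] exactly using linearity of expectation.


K_4 has 4^{4 − 2} = 16 labelled spanning trees.
For each such spanning tree H, let X_H = 1 if all 3 edges of H are present in G. Then P[X_H = 1] = p^{3} = (1/2)^{3} = 1/8.
By linearity: E[X] = Σ_H E[X_H] = 16 · p^{3} = 16 · 1/8 = 2.
Numerically: E[X] ≈ 2.

E[X] = 16 · (1/2)^{3} = 2 ≈ 2.


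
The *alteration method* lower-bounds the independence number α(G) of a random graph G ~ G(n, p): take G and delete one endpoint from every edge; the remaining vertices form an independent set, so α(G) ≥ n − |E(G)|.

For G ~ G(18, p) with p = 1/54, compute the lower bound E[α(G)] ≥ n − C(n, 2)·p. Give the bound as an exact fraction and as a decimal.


E[|E(G)|] = C(18, 2)·p = 153 · (1/54) = 17/6.
E[α(G)] ≥ n − E[|E(G)|] = 18 − 17/6 = 91/6.
Numerically: ≈ 15.16667.
(This is only a lower bound; the true E[α(G)] may be larger.)

E[α(G)] ≥ 91/6 ≈ 15.16667.


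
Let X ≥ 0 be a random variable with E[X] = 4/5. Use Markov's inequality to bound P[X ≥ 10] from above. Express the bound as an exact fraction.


μ = E[X] = 4/5, a = 10.
Markov: P[X ≥ 10] ≤ μ/a = (4/5)/10 = 2/25.
Numerically: ≈ 0.08000.
(Since a = 10 > μ = 0.80000, the bound 2/25 is < 1 and informative.)

P[X ≥ 10] ≤ 2/25 ≈ 0.08000.


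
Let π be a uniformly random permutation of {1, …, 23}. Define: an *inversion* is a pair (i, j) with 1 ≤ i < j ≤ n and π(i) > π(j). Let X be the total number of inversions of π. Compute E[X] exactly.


Write X = Σ X_I over the C(23, 2) = 253 pairs i < j, with X_I the indicator of one inversion.
There are 253 indicators.
For each fixed pair i < j, the values π(i) and π(j) are two distinct elements of {1, …, 23} in uniformly random order; by symmetry P[π(i) > π(j)] = 1/2.
By linearity: E[X] = 253 · (1/2) = C(23, 2) · (1/2) = 253/2 = 253/2 ≈ 126.500.

E[X] = 253/2 = 126.500.


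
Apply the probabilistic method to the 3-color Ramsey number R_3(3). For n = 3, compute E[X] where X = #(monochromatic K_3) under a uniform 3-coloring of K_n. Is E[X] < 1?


E[X] = C(3, 3) · 3^{1 − 3} = 1 · 3^{−2} = 1/9.
As a reduced fraction: E[X] = 1/9 ≈ 0.11111.
Is E[X] < 1? YES.
Since E[X] < 1, there exists a 3-coloring of K_{3} with no monochromatic K_3; hence R_3(3) > 3.

E[X] = 1/9 ≈ 0.11111; E[X] < 1, so R_3(3) > 3.


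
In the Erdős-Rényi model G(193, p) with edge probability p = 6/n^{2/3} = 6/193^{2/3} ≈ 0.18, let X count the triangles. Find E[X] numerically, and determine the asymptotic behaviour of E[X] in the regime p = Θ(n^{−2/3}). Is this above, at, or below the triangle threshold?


Number of potential triangles: C(193, 3) = 1179616.
Each occurs with probability p³ ≈ (0.18)³ ≈ 5.79881e-03.
By linearity: E[X] = C(193, 3)·p³ ≈ 1179616 · 5.79881e-03 ≈ 6840.373.
Since α = 2/3 < 1, p = c/n^{2/3} ≫ 1/n is above the triangle threshold p ~ 1/n. Asymptotically E[X] ~ (c³/6)·n^{3(1−α)} = (6³/6)·n^{1} → ∞; triangles are abundant w.h.p.

E[X] ≈ 6840.373; in regime p = Θ(1/n^{2/3}) E[X] diverges (above the triangle threshold p ~ 1/n).


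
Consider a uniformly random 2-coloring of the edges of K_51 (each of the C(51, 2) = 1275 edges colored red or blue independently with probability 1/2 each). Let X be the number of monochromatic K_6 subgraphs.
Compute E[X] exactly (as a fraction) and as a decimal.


Let X = Σ_S X_S over the C(51, 6) = 18009460 subsets S of size 6, where X_S = 1 if the K_6 on S is monochromatic.
For a fixed S, the K_6 on S has C(6, 2) = 15 edges. P[all 15 edges red] = (1/2)^15, and likewise for blue, so P[monochromatic] = 2·(1/2)^15 = 2^{1 − 15} = 1/16384.
By linearity: E[X] = C(51, 6) · 2^{1 − 15} = 18009460 · 1/16384 = 4502365/4096.
Numerically: E[X] ≈ 1099.2102.

E[X] = C(51,6)·2^(1−C(6,2)) = 4502365/4096 ≈ 1099.2102.


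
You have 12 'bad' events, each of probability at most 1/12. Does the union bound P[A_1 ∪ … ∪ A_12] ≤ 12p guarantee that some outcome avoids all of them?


Union bound: P[∪_{i=1}^{12} A_i] ≤ Σ_i P[A_i] ≤ 12·p = 12·(1/12) = 1.
Numerically: 1 ≈ 1.000000.
Is 1 < 1? NO.
Since the bound 1 is ≥ 1, the union bound is uninformative here; it does NOT by itself certify existence.

12·p = 1 ≈ 1.000000; existence NOT certified by the union bound.


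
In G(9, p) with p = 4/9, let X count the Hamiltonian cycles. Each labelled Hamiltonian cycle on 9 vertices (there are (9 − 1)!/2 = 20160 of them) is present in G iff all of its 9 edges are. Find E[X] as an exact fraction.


K_9 has (9 − 1)!/2 = 20160 labelled Hamiltonian cycles.
For each such Hamiltonian cycle H, let X_H = 1 if all 9 edges of H are present in G. Then P[X_H = 1] = p^{9} = (4/9)^{9} = 262144/387420489.
By linearity: E[X] = Σ_H E[X_H] = 20160 · p^{9} = 20160 · 262144/387420489 = 587202560/43046721.
Numerically: E[X] ≈ 13.6.

E[X] = 20160 · (4/9)^{9} = 587202560/43046721 ≈ 13.6.


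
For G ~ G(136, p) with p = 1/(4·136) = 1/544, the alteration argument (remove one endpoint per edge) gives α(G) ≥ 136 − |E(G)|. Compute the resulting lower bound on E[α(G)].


E[|E(G)|] = C(136, 2)·p = 9180 · (1/544) = 135/8.
E[α(G)] ≥ n − E[|E(G)|] = 136 − 135/8 = 953/8.
Numerically: ≈ 119.125000.
(This is only a lower bound; the true E[α(G)] may be larger.)

E[α(G)] ≥ 953/8 ≈ 119.125000.


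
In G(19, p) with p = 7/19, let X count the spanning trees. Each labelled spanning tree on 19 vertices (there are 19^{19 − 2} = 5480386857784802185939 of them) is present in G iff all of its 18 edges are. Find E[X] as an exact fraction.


K_19 has 19^{19 − 2} = 5480386857784802185939 labelled spanning trees.
For each such spanning tree H, let X_H = 1 if all 18 edges of H are present in G. Then P[X_H = 1] = p^{18} = (7/19)^{18} = 1628413597910449/104127350297911241532841.
By linearity: E[X] = Σ_H E[X_H] = 5480386857784802185939 · p^{18} = 5480386857784802185939 · 1628413597910449/104127350297911241532841 = 1628413597910449/19.
Numerically: E[X] ≈ 8.571e+13.

E[X] = 5480386857784802185939 · (7/19)^{18} = 1628413597910449/19 ≈ 8.571e+13.


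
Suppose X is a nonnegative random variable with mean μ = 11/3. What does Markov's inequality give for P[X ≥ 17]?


μ = E[X] = 11/3, a = 17.
Markov: P[X ≥ 17] ≤ μ/a = (11/3)/17 = 11/51.
Numerically: ≈ 0.216.
(Since a = 17 > μ = 3.667, the bound 11/51 is < 1 and informative.)

P[X ≥ 17] ≤ 11/51 ≈ 0.216.


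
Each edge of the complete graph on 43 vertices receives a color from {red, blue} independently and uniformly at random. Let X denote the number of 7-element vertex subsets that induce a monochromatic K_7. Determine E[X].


Let X = Σ_S X_S over the C(43, 7) = 32224114 subsets S of size 7, where X_S = 1 if the K_7 on S is monochromatic.
For a fixed S, the K_7 on S has C(7, 2) = 21 edges. P[all 21 edges red] = (1/2)^21, and likewise for blue, so P[monochromatic] = 2·(1/2)^21 = 2^{1 − 21} = 1/1048576.
By linearity: E[X] = C(43, 7) · 2^{1 − 21} = 32224114 · 1/1048576 = 16112057/524288.
Numerically: E[X] ≈ 30.731310.

E[X] = C(43,7)·2^(1−C(7,2)) = 16112057/524288 ≈ 30.731310.


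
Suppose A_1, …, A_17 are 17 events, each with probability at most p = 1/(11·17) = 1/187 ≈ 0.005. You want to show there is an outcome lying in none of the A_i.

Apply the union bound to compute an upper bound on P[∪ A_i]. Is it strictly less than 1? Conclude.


Union bound: P[∪_{i=1}^{17} A_i] ≤ Σ_i P[A_i] ≤ 17·p = 17·(1/187) = 1/11.
Numerically: 1/11 ≈ 0.091.
Is 1/11 < 1? YES.
Since P[∪ A_i] ≤ 1/11 < 1, the complement has P[∩ A_i^c] ≥ 1 − 1/11 = 10/11 > 0, so some outcome avoids every A_i.

17·p = 1/11 ≈ 0.091; existence CERTIFIED by the union bound.


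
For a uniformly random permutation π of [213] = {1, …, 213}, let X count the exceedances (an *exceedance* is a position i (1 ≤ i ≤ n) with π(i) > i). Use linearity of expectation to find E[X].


Write X = Σ_{i=1}^{213} X_i, where X_i = 1_{π(i) > i}.
For each fixed i, π(i) is uniform over {1, …, 213} (marginal of a uniform permutation), so P[π(i) > i] = (n − i)/n. Summing: Σ_{i=1}^{213} (n − i)/n = (0 + 1 + … + 212)/213 = 213(213 − 1)/(2·213) = (213 − 1)/2.
Hence E[X] = Σ_{i=1}^{213} (213 − i)/213 = 106 ≈ 106.000.

E[X] = 106 = 106.000.


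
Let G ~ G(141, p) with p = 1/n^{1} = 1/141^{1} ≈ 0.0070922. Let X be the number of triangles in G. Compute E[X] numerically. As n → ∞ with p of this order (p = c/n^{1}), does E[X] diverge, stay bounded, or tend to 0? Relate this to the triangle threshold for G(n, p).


Number of potential triangles: C(141, 3) = 457310.
Each occurs with probability p³ ≈ (0.0070922)³ ≈ 3.5673249e-07.
By linearity: E[X] = C(141, 3)·p³ ≈ 457310 · 3.5673249e-07 ≈ 0.16314.
Here α = 1, so p = 1/n is exactly at the triangle threshold p ~ 1/n. Asymptotically E[X] → c³/6 = 1³/6 = 1/6 ≈ 0.16667, a bounded constant. In this regime the triangle count is asymptotically Poisson(c³/6).

E[X] ≈ 0.16314; in regime p = Θ(1/n^{1}) E[X] stays bounded (at the triangle threshold p ~ 1/n).


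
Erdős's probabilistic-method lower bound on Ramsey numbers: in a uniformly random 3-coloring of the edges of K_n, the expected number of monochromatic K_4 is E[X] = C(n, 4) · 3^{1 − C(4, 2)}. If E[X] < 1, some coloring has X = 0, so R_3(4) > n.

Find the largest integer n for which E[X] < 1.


We need C(n, 4) · 3^{1 − 6} < 1, i.e. C(n, 4) < 3^{6 − 1} = 243.
Check values of n near the boundary:
  n = 7: C(7, 4) = 35; 35 < 243? YES
  n = 8: C(8, 4) = 70; 70 < 243? YES
  n = 9: C(9, 4) = 126; 126 < 243? YES
  n = 10: C(10, 4) = 210; 210 < 243? YES
  n = 11: C(11, 4) = 330; 330 < 243? NO
  n = 12: C(12, 4) = 495; 495 < 243? NO
  n = 13: C(13, 4) = 715; 715 < 243? NO
The largest n with C(n, 4) < 243 is n = 10 (where E[X] = 70/81 ≈ 0.864). Hence R_3(4) > 10, i.e. R_3(4) ≥ 11.

Largest n = 10; hence R_3(4) > 10.


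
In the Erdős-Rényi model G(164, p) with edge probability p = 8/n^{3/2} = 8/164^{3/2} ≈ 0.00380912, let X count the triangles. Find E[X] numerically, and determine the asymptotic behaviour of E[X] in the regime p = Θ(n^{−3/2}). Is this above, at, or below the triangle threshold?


Number of potential triangles: C(164, 3) = 721764.
Each occurs with probability p³ ≈ (0.00380912)³ ≈ 5.52678595e-08.
By linearity: E[X] = C(164, 3)·p³ ≈ 721764 · 5.52678595e-08 ≈ 0.039890.
Since α = 3/2 > 1, p = c/n^{3/2} = o(1/n) is below the triangle threshold p ~ 1/n. Asymptotically E[X] ~ (c³/6)·n^{3(1−α)} = (8³/6)·n^{-1.5} → 0, so by Markov's inequality G has no triangles w.h.p.

E[X] ≈ 0.039890; in regime p = Θ(1/n^{3/2}) E[X] tends to 0 (below the triangle threshold p ~ 1/n).


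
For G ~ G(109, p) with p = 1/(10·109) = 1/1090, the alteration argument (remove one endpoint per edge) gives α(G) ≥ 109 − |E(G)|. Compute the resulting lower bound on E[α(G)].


E[|E(G)|] = C(109, 2)·p = 5886 · (1/1090) = 27/5.
E[α(G)] ≥ n − E[|E(G)|] = 109 − 27/5 = 518/5.
Numerically: ≈ 103.60000.
(This is only a lower bound; the true E[α(G)] may be larger.)

E[α(G)] ≥ 518/5 ≈ 103.60000.


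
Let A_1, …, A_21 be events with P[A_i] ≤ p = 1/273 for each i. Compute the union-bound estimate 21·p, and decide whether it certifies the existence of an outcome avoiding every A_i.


Union bound: P[∪_{i=1}^{21} A_i] ≤ Σ_i P[A_i] ≤ 21·p = 21·(1/273) = 1/13.
Numerically: 1/13 ≈ 0.0769.
Is 1/13 < 1? YES.
Since P[∪ A_i] ≤ 1/13 < 1, the complement has P[∩ A_i^c] ≥ 1 − 1/13 = 12/13 > 0, so some outcome avoids every A_i.

21·p = 1/13 ≈ 0.0769; existence CERTIFIED by the union bound.


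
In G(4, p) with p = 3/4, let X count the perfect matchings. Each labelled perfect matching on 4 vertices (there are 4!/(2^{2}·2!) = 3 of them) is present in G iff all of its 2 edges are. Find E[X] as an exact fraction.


K_4 has 4!/(2^{2}·2!) = 3 labelled perfect matchings.
For each such perfect matching H, let X_H = 1 if all 2 edges of H are present in G. Then P[X_H = 1] = p^{2} = (3/4)^{2} = 9/16.
By linearity: E[X] = Σ_H E[X_H] = 3 · p^{2} = 3 · 9/16 = 27/16.
Numerically: E[X] ≈ 1.688.

E[X] = 3 · (3/4)^{2} = 27/16 ≈ 1.688.


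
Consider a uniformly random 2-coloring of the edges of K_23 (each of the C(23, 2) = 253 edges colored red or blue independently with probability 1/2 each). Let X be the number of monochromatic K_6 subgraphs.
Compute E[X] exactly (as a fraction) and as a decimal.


Let X = Σ_S X_S over the C(23, 6) = 100947 subsets S of size 6, where X_S = 1 if the K_6 on S is monochromatic.
For a fixed S, the K_6 on S has C(6, 2) = 15 edges. P[all 15 edges red] = (1/2)^15, and likewise for blue, so P[monochromatic] = 2·(1/2)^15 = 2^{1 − 15} = 1/16384.
By linearity of expectation: E[X] = C(23, 6) · 2^{1 − 15} = 100947 · 1/16384 = 100947/16384.
Numerically: E[X] ≈ 6.16132.

E[X] = C(23,6)·2^(1−C(6,2)) = 100947/16384 ≈ 6.16132.


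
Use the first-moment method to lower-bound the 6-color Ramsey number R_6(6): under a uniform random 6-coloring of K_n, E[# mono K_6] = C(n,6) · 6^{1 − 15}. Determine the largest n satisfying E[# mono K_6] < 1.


We need C(n, 6) · 6^{1 − 15} < 1, i.e. C(n, 6) < 6^{15 − 1} = 78364164096.
Check values of n near the boundary:
  n = 196: C(196, 6) = 72887293024; 72887293024 < 78364164096? YES
  n = 197: C(197, 6) = 75176946208; 75176946208 < 78364164096? YES
  n = 198: C(198, 6) = 77526225777; 77526225777 < 78364164096? YES
  n = 199: C(199, 6) = 79936367511; 79936367511 < 78364164096? NO
  n = 200: C(200, 6) = 82408626300; 82408626300 < 78364164096? NO
The largest n with C(n, 6) < 78364164096 is n = 198 (where E[X] = 25842075259/26121388032 ≈ 0.9893071). Hence R_6(6) > 198, i.e. R_6(6) ≥ 199.

Largest n = 198; hence R_6(6) > 198.


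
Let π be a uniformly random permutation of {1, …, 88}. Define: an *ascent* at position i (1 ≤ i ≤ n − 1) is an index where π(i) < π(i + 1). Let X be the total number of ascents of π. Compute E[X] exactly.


Write X = Σ X_I over i = 1, …, 87, with X_I the indicator of one ascent.
There are 87 indicators.
For each fixed i, the pair (π(i), π(i+1)) is a uniformly random ordered pair of distinct values from {1, …, 88}; by symmetry P[π(i) < π(i+1)] = 1/2.
By linearity: E[X] = 87 · (1/2) = (88 − 1) · (1/2) = 87/2 ≈ 43.50000.

E[X] = 87/2 = 43.50000.


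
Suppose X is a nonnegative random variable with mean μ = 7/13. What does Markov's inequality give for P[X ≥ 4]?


μ = E[X] = 7/13, a = 4.
Markov: P[X ≥ 4] ≤ μ/a = (7/13)/4 = 7/52.
Numerically: ≈ 0.135.
(Since a = 4 > μ = 0.538, the bound 7/52 is < 1 and informative.)

P[X ≥ 4] ≤ 7/52 ≈ 0.135.


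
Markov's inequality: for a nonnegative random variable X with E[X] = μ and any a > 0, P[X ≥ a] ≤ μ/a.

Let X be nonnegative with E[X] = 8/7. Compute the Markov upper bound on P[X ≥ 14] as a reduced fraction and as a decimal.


μ = E[X] = 8/7, a = 14.
Markov: P[X ≥ 14] ≤ μ/a = (8/7)/14 = 4/49.
Numerically: ≈ 0.082.
(Since a = 14 > μ = 1.143, the bound 4/49 is < 1 and informative.)

P[X ≥ 14] ≤ 4/49 ≈ 0.082.


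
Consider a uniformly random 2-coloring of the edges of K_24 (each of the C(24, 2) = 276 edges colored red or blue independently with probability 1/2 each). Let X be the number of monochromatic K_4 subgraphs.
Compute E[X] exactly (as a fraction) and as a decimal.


Let X = Σ_S X_S over the C(24, 4) = 10626 subsets S of size 4, where X_S = 1 if the K_4 on S is monochromatic.
For a fixed S, the K_4 on S has C(4, 2) = 6 edges. P[all 6 edges red] = (1/2)^6, and likewise for blue, so P[monochromatic] = 2·(1/2)^6 = 2^{1 − 6} = 1/32.
Summing: E[X] = C(24, 4) · 2^{1 − 6} = 10626 · 1/32 = 5313/16.
Numerically: E[X] ≈ 332.06250.

E[X] = C(24,4)·2^(1−C(4,2)) = 5313/16 ≈ 332.06250.


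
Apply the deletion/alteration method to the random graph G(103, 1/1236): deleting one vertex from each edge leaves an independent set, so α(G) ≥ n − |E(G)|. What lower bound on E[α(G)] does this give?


E[|E(G)|] = C(103, 2)·p = 5253 · (1/1236) = 17/4.
E[α(G)] ≥ n − E[|E(G)|] = 103 − 17/4 = 395/4.
Numerically: ≈ 98.750.
(This is only a lower bound; the true E[α(G)] may be larger.)

E[α(G)] ≥ 395/4 ≈ 98.750.


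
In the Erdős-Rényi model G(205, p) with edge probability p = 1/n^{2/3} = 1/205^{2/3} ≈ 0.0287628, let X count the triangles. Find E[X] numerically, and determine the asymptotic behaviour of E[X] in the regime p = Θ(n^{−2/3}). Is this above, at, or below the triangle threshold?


Number of potential triangles: C(205, 3) = 1414910.
Each occurs with probability p³ ≈ (0.0287628)³ ≈ 2.37953599e-05.
By linearity: E[X] = C(205, 3)·p³ ≈ 1414910 · 2.37953599e-05 ≈ 33.668293.
Since α = 2/3 < 1, p = c/n^{2/3} ≫ 1/n is above the triangle threshold p ~ 1/n. Asymptotically E[X] ~ (c³/6)·n^{3(1−α)} = (1³/6)·n^{1} → ∞; triangles are abundant w.h.p.

E[X] ≈ 33.668293; in regime p = Θ(1/n^{2/3}) E[X] diverges (above the triangle threshold p ~ 1/n).


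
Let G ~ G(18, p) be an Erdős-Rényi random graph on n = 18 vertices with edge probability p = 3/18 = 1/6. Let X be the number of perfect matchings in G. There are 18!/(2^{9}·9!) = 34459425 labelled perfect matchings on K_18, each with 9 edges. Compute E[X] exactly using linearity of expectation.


K_18 has 18!/(2^{9}·9!) = 34459425 labelled perfect matchings.
For each such perfect matching H, let X_H = 1 if all 9 edges of H are present in G. Then P[X_H = 1] = p^{9} = (1/6)^{9} = 1/10077696.
By linearity of expectation: E[X] = Σ_H E[X_H] = 34459425 · p^{9} = 34459425 · 1/10077696 = 425425/124416.
Numerically: E[X] ≈ 3.419.

E[X] = 34459425 · (1/6)^{9} = 425425/124416 ≈ 3.419.


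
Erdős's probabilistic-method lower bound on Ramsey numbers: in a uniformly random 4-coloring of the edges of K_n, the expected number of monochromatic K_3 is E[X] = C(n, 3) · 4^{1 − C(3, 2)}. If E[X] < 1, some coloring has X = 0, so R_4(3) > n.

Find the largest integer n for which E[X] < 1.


We need C(n, 3) · 4^{1 − 3} < 1, i.e. C(n, 3) < 4^{3 − 1} = 16.
Check values of n near the boundary:
  n = 3: C(3, 3) = 1; 1 < 16? YES
  n = 4: C(4, 3) = 4; 4 < 16? YES
  n = 5: C(5, 3) = 10; 10 < 16? YES
  n = 6: C(6, 3) = 20; 20 < 16? NO
  n = 7: C(7, 3) = 35; 35 < 16? NO
  n = 8: C(8, 3) = 56; 56 < 16? NO
The largest n with C(n, 3) < 16 is n = 5 (where E[X] = 5/8 ≈ 0.625). Hence R_4(3) > 5, i.e. R_4(3) ≥ 6.

Largest n = 5; hence R_4(3) > 5.


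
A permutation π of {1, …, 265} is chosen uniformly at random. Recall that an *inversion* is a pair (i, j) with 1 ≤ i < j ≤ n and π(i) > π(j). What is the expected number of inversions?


Write X = Σ X_I over the C(265, 2) = 34980 pairs i < j, with X_I the indicator of one inversion.
There are 34980 indicators.
For each fixed pair i < j, the values π(i) and π(j) are two distinct elements of {1, …, 265} in uniformly random order; by symmetry P[π(i) > π(j)] = 1/2.
By linearity: E[X] = 34980 · (1/2) = C(265, 2) · (1/2) = 34980/2 = 17490 ≈ 17490.0000.

E[X] = 17490 = 17490.0000.


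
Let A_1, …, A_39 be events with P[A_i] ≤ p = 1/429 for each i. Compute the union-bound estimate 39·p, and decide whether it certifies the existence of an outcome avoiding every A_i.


Union bound: P[∪_{i=1}^{39} A_i] ≤ Σ_i P[A_i] ≤ 39·p = 39·(1/429) = 1/11.
Numerically: 1/11 ≈ 0.090909.
Is 1/11 < 1? YES.
Since P[∪ A_i] ≤ 1/11 < 1, the complement has P[∩ A_i^c] ≥ 1 − 1/11 = 10/11 > 0, so some outcome avoids every A_i.

39·p = 1/11 ≈ 0.090909; existence CERTIFIED by the union bound.


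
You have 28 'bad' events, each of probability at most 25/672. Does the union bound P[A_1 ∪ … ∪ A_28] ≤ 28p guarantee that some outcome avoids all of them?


Union bound: P[∪_{i=1}^{28} A_i] ≤ Σ_i P[A_i] ≤ 28·p = 28·(25/672) = 25/24.
Numerically: 25/24 ≈ 1.0417.
Is 25/24 < 1? NO.
Since the bound 25/24 is ≥ 1, the union bound is uninformative here; it does NOT by itself certify existence.

28·p = 25/24 ≈ 1.0417; existence NOT certified by the union bound.
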